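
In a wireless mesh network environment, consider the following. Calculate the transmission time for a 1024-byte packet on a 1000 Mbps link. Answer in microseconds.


Given: packet = 1024 bytes, bandwidth = 1000 Mbps
Packet in bits = 1024 * 8 = 8192 bits
Bandwidth = 1000 * 10^6 = 1000000000 bps
Time = 8192 / 1000000000 seconds
Time in us = 8192 * 10^6 / 1000000000 = 8.192

8.192


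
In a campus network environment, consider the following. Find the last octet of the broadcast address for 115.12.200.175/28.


Given: IP = 115.12.200.175, prefix = /28
Host bits = 32 - 28 = 4
Network last octet = 175 AND mask = 160
Host part size = 2^4 - 1 = 15
Broadcast last octet = 160 OR 15 = 175

175


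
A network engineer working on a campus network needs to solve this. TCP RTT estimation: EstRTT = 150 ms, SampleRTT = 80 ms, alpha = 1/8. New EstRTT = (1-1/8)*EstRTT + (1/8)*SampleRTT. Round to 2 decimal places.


Given: EstRTT = 150 ms, SampleRTT = 80 ms, alpha = 1/8
New EstRTT = (1 - alpha) * EstRTT + alpha * SampleRTT
(7/8) * 150 = 131.25
(1/8) * 80 = 10
New EstRTT = 131.25 + 10 = 141.25 ms -> 141.25 ms (2 dp)

141.25


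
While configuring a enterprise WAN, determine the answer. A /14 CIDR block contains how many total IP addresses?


Given: CIDR prefix /14
Host bits = 32 - 14 = 18
Total addresses = 2^18 = 262144

262144


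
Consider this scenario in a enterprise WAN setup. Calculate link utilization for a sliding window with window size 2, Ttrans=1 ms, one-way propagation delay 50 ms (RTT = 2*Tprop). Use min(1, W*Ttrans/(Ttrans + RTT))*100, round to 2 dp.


Given: W = 2, Ttrans = 1 ms, RTT = 100 ms (= 2 * Tprop, Tprop = 50 ms)
Cycle time = Ttrans + RTT = 1 + 100 = 101 ms (first packet sent until its ACK returns)
W * Ttrans = 2 * 1 = 2 ms of sending per cycle
W * Ttrans / (Ttrans + RTT) = 2 / 101 = 0.019802
U = min(1, 0.019802) = 0.019802
U% = 1.98%

1.98


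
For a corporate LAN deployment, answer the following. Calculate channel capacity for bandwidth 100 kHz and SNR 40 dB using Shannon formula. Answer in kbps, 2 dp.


Given: B = 100 kHz, SNR = 40 dB
SNR linear = 10^(40/10) = 10000
1 + SNR = 10001
log2(10001) = 13.2878566418
C = 100 * 1000 * 13.2878566418 = 1328785.6642 bps
C = 1328.785664 kbps -> 1328.79 kbps (2 dp)

1328.79


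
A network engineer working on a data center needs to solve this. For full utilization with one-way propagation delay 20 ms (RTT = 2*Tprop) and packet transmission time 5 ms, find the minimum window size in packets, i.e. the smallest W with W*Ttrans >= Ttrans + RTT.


Given: Ttrans = 5 ms, RTT = 40 ms (= 2 * Tprop, Tprop = 20 ms)
Time until first ACK returns = Ttrans + RTT = 5 + 40 = 45 ms
Need W * Ttrans >= Ttrans + RTT  ->  W >= (Ttrans + RTT) / Ttrans
(Ttrans + RTT) / Ttrans = 45 / 5 = 9
W_min = ceil(9) = 9

9


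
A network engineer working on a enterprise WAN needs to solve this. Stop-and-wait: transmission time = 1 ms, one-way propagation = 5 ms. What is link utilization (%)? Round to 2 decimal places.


Given: Ttrans = 1 ms, Tprop = 5 ms
RTT = 2 * Tprop = 2 * 5 = 10 ms
U = Ttrans / (Ttrans + RTT)
U = 1 / (1 + 10)
U = 1 / 11 = 0.090909
U% = 9.09%

9.09


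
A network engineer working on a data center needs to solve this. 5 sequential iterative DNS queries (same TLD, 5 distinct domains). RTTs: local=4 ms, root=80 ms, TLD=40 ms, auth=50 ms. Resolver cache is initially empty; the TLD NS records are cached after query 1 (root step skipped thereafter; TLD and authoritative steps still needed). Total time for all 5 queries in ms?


Lookup 1 (cold cache): local + root + TLD + auth = 4 + 80 + 40 + 50 = 174 ms
Lookups 2..5 (TLD NS cached -> skip root; new domain -> still ask TLD and auth): local + TLD + auth = 4 + 40 + 50 = 94 ms each
Remaining 4 lookups: 4 * 94 = 376 ms
Total = 174 + 376 = 550 ms

550


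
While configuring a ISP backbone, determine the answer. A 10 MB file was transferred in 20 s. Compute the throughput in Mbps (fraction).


Given: file = 10 MB, time = 20 s
File in Mb = 10 * 8 = 80 Mb
Throughput = 80 / 20 Mbps
Throughput = 4 Mbps

4


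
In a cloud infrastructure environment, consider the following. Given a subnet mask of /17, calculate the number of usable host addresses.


Given: subnet mask /17
Host bits = 32 - 17 = 15
Total addresses = 2^15 = 32768
Usable hosts = 32768 - 2 (network + broadcast) = 32766

32766


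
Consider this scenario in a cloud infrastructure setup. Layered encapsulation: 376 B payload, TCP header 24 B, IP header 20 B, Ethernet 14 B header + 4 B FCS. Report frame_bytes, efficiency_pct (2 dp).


TCP segment = 376 + 24 = 400 B
IP packet = 400 + 20 = 420 B
Ethernet frame = 420 + 14 + 4 = 438 B
Efficiency = app / frame = 376 / 438 = 0.858447 = 85.8447% -> 85.84% (2 dp)

438, 85.84


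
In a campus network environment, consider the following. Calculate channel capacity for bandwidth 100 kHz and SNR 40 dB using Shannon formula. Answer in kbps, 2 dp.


Given: B = 100 kHz, SNR = 40 dB
SNR linear = 10^(40/10) = 10000
1 + SNR = 10001
log2(10001) = 13.2878566418
C = 100 * 1000 * 13.2878566418 = 1328785.6642 bps
C = 1328.785664 kbps -> 1328.79 kbps (2 dp)

1328.79


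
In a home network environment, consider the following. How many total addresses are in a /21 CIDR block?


Given: CIDR prefix /21
Host bits = 32 - 21 = 11
Total addresses = 2^11 = 2048

2048


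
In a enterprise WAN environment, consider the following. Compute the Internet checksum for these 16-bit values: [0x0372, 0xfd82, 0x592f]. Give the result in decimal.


Given words: [0x0372, 0xfd82, 0x592f]
Step 1: Sum all words
Raw sum = 882 + 64898 + 22831 = 88611
Step 2: Fold carry: (23075 + 1) = 23076
One's complement = ~23076 & 0xFFFF = 42459

42459


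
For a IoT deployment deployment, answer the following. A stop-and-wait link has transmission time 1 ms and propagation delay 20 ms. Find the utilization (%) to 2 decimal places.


Given: Ttrans = 1 ms, Tprop = 20 ms
RTT = 2 * Tprop = 2 * 20 = 40 ms
U = Ttrans / (Ttrans + RTT)
U = 1 / (1 + 40)
U = 1 / 41 = 0.02439
U% = 2.44%

2.44


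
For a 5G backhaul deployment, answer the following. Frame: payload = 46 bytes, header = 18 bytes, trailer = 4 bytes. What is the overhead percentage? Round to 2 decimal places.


Given: payload = 46 B, header = 18 B, trailer = 4 B
Overhead bytes = header + trailer = 18 + 4 = 22
Total frame = payload + overhead = 46 + 22 = 68
Overhead % = 22 / 68 * 100 = 32.3529% -> 32.35% (2 dp)

32.35


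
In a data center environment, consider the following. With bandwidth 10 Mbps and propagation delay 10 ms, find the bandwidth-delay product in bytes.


Given: bandwidth = 10 Mbps, delay = 10 ms
BDP in bits = 10 * 10^6 * 10 / 1000
BDP in bits = 100000
BDP in bytes = 100000 / 8 = 12500

12500


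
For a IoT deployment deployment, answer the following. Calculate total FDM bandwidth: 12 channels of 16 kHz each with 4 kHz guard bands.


Given: 12 channels, 16 kHz each, guard = 4 kHz
Channel bandwidth = 12 * 16 = 192 kHz
Guard bands = 11 gaps * 4 kHz = 44 kHz
Total = 192 + 44 = 236 kHz

236


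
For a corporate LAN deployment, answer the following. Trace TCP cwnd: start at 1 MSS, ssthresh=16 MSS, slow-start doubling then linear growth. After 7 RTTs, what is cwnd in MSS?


RTT 0: cwnd = 1 MSS (initial)
RTT 1: cwnd = 2 MSS (slow start, doubled)
RTT 2: cwnd = 4 MSS (slow start, doubled)
RTT 3: cwnd = 8 MSS (slow start, doubled)
RTT 4: cwnd = 16 MSS (slow start, doubled)
RTT 5: cwnd = 17 MSS (congestion avoidance, +1)
RTT 6: cwnd = 18 MSS (congestion avoidance, +1)
RTT 7: cwnd = 19 MSS (congestion avoidance, +1)

19


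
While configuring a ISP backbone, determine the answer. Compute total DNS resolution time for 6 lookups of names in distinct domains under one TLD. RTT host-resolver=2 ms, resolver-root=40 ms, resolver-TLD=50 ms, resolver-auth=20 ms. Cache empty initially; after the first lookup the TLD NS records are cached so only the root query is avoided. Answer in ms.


Lookup 1 (cold cache): local + root + TLD + auth = 2 + 40 + 50 + 20 = 112 ms
Lookups 2..6 (TLD NS cached -> skip root; new domain -> still ask TLD and auth): local + TLD + auth = 2 + 50 + 20 = 72 ms each
Remaining 5 lookups: 5 * 72 = 360 ms
Total = 112 + 360 = 472 ms

472


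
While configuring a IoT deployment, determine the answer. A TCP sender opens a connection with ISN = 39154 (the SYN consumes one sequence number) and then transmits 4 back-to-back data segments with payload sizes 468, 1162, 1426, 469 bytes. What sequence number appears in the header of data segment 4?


The SYN occupies sequence number ISN = 39154, so the first data byte is ISN + 1 = 39155.
SEQ of data segment i = (ISN + 1) + sum of payload sizes of segments 1..i-1.
Segment 1: SEQ = 39155, payload = 468 bytes
Segment 2: SEQ = 39623, payload = 1162 bytes
Segment 3: SEQ = 40785, payload = 1426 bytes
Segment 4: SEQ = 42211, payload = 469 bytes
SEQ of segment 4 = 39155 + 468 + 1162 + 1426 = 42211

42211


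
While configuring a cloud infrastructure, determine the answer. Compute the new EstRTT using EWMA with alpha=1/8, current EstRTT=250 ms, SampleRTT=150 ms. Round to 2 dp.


Given: EstRTT = 250 ms, SampleRTT = 150 ms, alpha = 1/8
New EstRTT = (1 - alpha) * EstRTT + alpha * SampleRTT
(7/8) * 250 = 218.75
(1/8) * 150 = 18.75
New EstRTT = 218.75 + 18.75 = 237.5 ms -> 237.50 ms (2 dp)

237.50


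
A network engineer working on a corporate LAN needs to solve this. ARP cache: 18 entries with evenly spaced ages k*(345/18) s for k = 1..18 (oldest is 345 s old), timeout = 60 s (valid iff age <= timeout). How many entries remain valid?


Ages are k * 345/18 s for k = 1..18 (spacing = 19.1667 s).
Entry k is valid iff k * 345/18 <= 60 iff k <= 18 * 60 / 345 = 3.1304
n_valid = floor(3.1304) = 3
(n_stale = 18 - 3 = 15)

3


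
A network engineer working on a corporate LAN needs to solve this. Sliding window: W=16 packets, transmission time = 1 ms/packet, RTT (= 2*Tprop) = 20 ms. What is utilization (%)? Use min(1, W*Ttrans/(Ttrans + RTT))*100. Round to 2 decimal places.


Given: W = 16, Ttrans = 1 ms, RTT = 20 ms (= 2 * Tprop, Tprop = 10 ms)
Cycle time = Ttrans + RTT = 1 + 20 = 21 ms (first packet sent until its ACK returns)
W * Ttrans = 16 * 1 = 16 ms of sending per cycle
W * Ttrans / (Ttrans + RTT) = 16 / 21 = 0.761905
U = min(1, 0.761905) = 0.761905
U% = 76.19%

76.19


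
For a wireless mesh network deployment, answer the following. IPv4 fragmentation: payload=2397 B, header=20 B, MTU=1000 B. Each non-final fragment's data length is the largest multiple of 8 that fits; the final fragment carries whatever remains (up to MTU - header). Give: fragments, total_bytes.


Max data per non-final fragment = floor((MTU - header)/8)*8 = floor((1000 - 20)/8)*8 = floor(980/8)*8 = 976 B
Final fragment needs no 8-byte alignment: it can carry up to MTU - header = 980 B
Non-final fragments needed = ceil((payload - 980) / 976) = ceil(1417/976) = ceil(1.4518) = 2
Number of fragments = 2 + 1 = 3
Fragment sizes (data): 2 * 976 B + 445 B (last, 445 <= 980 OK)
Total bytes sent = payload + n_frags * header = 2397 + 3*20 = 2397 + 60 = 2457 B

3, 2457


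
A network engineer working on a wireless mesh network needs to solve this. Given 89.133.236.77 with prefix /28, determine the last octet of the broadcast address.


Given: IP = 89.133.236.77, prefix = /28
Host bits = 32 - 28 = 4
Network last octet = 77 AND mask = 64
Host part size = 2^4 - 1 = 15
Broadcast last octet = 64 OR 15 = 79

79


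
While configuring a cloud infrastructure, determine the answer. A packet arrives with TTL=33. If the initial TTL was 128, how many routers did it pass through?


Given: initial TTL = 128, received TTL = 33
Hops = initial TTL - received TTL
Hops = 128 - 33 = 95

95


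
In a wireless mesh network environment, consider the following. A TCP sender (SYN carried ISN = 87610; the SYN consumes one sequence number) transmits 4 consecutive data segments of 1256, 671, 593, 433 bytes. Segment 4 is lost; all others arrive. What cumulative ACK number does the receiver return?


SYN uses sequence number 87610; first data byte = ISN + 1 = 87611.
Segment 1: SEQ = 87611, len = 1256 B, covers [87611, 88866]
Segment 2: SEQ = 88867, len = 671 B, covers [88867, 89537]
Segment 3: SEQ = 89538, len = 593 B, covers [89538, 90130]
Segment 4: SEQ = 90131, len = 433 B, covers [90131, 90563] [LOST]
In-order data received: bytes [87611, 90130] (segments 1..3).
Segment 4 missing -> gap begins at byte 90131.
Cumulative ACK = next expected in-order byte = 87611 + 1256 + 671 + 593 = 90131

90131


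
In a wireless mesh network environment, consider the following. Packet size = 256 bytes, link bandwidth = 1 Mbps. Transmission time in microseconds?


Given: packet = 256 bytes, bandwidth = 1 Mbps
Packet in bits = 256 * 8 = 2048 bits
Bandwidth = 1 * 10^6 = 1000000 bps
Time = 2048 / 1000000 seconds
Time in us = 2048 * 10^6 / 1000000 = 2048

2048


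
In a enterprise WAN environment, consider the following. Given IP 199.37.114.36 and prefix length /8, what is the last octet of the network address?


Given: IP = 199.37.114.36, prefix = /8
Subnet mask = 255.0.0.0
Last octet of IP: 36
Last octet of mask: 0
Network last octet = 36 AND 0 = 0

0


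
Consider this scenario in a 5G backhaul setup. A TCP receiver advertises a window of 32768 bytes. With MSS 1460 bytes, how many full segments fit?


Given: RWND = 32768 bytes, MSS = 1460 bytes
Full segments = floor(RWND / MSS)
Full segments = floor(32768 / 1460)
Full segments = floor(22.4438) = 22

22


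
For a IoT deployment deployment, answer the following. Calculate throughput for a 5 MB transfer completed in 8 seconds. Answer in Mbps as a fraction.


Given: file = 5 MB, time = 8 s
File in Mb = 5 * 8 = 40 Mb
Throughput = 40 / 8 Mbps
Throughput = 5 Mbps

5


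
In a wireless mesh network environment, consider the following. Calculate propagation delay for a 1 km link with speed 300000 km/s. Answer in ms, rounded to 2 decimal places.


Given: distance = 1 km, speed = 300000 km/s
Delay = distance / speed = 1 / 300000 seconds
Delay in ms = 1 * 1000 / 300000
Delay = 0.0033 ms
Rounded to 2 dp = 0.00 ms

0.00


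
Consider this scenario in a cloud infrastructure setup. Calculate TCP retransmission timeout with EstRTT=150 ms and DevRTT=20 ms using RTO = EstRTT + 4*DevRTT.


Given: EstRTT = 150 ms, DevRTT = 20 ms
Timeout = EstRTT + 4 * DevRTT
4 * DevRTT = 4 * 20 = 80
Timeout = 150 + 80 = 230 ms

230


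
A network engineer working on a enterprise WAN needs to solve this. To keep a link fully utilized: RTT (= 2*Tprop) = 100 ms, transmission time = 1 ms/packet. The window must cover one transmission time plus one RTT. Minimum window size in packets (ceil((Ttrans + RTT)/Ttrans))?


Given: Ttrans = 1 ms, RTT = 100 ms (= 2 * Tprop, Tprop = 50 ms)
Time until first ACK returns = Ttrans + RTT = 1 + 100 = 101 ms
Need W * Ttrans >= Ttrans + RTT  ->  W >= (Ttrans + RTT) / Ttrans
(Ttrans + RTT) / Ttrans = 101 / 1 = 101
W_min = ceil(101) = 101

101


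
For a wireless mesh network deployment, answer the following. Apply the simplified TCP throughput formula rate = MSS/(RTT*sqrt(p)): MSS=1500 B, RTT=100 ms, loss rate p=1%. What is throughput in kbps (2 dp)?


Given: MSS = 1500 bytes, RTT = 100 ms, loss = 1%
RTT in seconds = 100 / 1000 = 0.1
Loss rate = 1% = 0.01
sqrt(loss) = sqrt(0.01) = 0.1
Throughput (bytes/s) = 1500 / (0.1 * 0.1) = 150000.0000
Throughput (kbps) = 150000.0000 * 8 / 1000 = 1200.000000 -> 1200.00 kbps (2 dp)

1200.00


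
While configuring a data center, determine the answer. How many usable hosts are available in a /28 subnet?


Given: subnet mask /28
Host bits = 32 - 28 = 4
Total addresses = 2^4 = 16
Usable hosts = 16 - 2 (network + broadcast) = 14

14


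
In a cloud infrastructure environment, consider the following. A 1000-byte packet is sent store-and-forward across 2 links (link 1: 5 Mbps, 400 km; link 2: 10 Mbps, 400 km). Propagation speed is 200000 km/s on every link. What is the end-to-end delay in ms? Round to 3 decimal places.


Packet = 1000 bytes = 8000 bits. Store-and-forward: sum (t_trans + t_prop) per link.
Link 1: t_trans = 8000/(5*10^6) s = 1.6000 ms; t_prop = 400/200000 s = 2.0000 ms; subtotal = 3.6000 ms
Link 2: t_trans = 8000/(10*10^6) s = 0.8000 ms; t_prop = 400/200000 s = 2.0000 ms; subtotal = 2.8000 ms
End-to-end = 3.6000 + 2.8000 = 6.4000 ms -> 6.400 ms (3 dp)

6.400


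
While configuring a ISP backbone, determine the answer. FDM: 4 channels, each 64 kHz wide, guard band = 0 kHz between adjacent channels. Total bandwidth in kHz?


Given: 4 channels, 64 kHz each, guard = 0 kHz
Channel bandwidth = 4 * 64 = 256 kHz
Guard bands = 3 gaps * 0 kHz = 0 kHz
Total = 256 + 0 = 256 kHz

256


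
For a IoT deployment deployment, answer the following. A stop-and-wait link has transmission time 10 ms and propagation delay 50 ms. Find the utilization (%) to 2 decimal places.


Given: Ttrans = 10 ms, Tprop = 50 ms
RTT = 2 * Tprop = 2 * 50 = 100 ms
U = Ttrans / (Ttrans + RTT)
U = 10 / (10 + 100)
U = 10 / 110 = 0.090909
U% = 9.09%

9.09


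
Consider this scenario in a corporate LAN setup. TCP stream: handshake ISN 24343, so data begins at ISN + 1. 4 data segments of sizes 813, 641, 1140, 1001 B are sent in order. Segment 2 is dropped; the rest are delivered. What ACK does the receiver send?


SYN uses sequence number 24343; first data byte = ISN + 1 = 24344.
Segment 1: SEQ = 24344, len = 813 B, covers [24344, 25156]
Segment 2: SEQ = 25157, len = 641 B, covers [25157, 25797] [LOST]
Segment 3: SEQ = 25798, len = 1140 B, covers [25798, 26937]
Segment 4: SEQ = 26938, len = 1001 B, covers [26938, 27938]
In-order data received: bytes [24344, 25156] (segments 1..1).
Segment 2 missing -> gap begins at byte 25157; later segments buffered out of order.
Cumulative ACK = next expected in-order byte = 24344 + 813 = 25157

25157


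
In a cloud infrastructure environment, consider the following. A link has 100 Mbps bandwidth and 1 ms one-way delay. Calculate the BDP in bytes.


Given: bandwidth = 100 Mbps, delay = 1 ms
BDP in bits = 100 * 10^6 * 1 / 1000
BDP in bits = 100000
BDP in bytes = 100000 / 8 = 12500

12500


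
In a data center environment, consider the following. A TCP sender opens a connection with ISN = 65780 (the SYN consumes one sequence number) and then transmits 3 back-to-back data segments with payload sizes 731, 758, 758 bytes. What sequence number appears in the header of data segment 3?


The SYN occupies sequence number ISN = 65780, so the first data byte is ISN + 1 = 65781.
SEQ of data segment i = (ISN + 1) + sum of payload sizes of segments 1..i-1.
Segment 1: SEQ = 65781, payload = 731 bytes
Segment 2: SEQ = 66512, payload = 758 bytes
Segment 3: SEQ = 67270, payload = 758 bytes
SEQ of segment 3 = 65781 + 731 + 758 = 67270

67270


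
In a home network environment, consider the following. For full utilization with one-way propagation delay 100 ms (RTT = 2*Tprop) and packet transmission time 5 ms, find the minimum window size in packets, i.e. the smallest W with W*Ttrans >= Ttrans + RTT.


Given: Ttrans = 5 ms, RTT = 200 ms (= 2 * Tprop, Tprop = 100 ms)
Time until first ACK returns = Ttrans + RTT = 5 + 200 = 205 ms
Need W * Ttrans >= Ttrans + RTT  ->  W >= (Ttrans + RTT) / Ttrans
(Ttrans + RTT) / Ttrans = 205 / 5 = 41
W_min = ceil(41) = 41

41


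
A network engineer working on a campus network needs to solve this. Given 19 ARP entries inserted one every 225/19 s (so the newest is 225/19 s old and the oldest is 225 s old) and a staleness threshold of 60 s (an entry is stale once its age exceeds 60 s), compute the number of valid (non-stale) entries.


Ages are k * 225/19 s for k = 1..19 (spacing = 11.8421 s).
Entry k is valid iff k * 225/19 <= 60 iff k <= 19 * 60 / 225 = 5.0667
n_valid = floor(5.0667) = 5
(n_stale = 19 - 5 = 14)

5


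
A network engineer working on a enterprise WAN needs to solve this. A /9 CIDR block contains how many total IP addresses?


Given: CIDR prefix /9
Host bits = 32 - 9 = 23
Total addresses = 2^23 = 8388608

8388608


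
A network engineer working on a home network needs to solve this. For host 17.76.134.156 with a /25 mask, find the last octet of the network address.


Given: IP = 17.76.134.156, prefix = /25
Subnet mask = 255.255.255.128
Last octet of IP: 156
Last octet of mask: 128
Network last octet = 156 AND 128 = 128

128


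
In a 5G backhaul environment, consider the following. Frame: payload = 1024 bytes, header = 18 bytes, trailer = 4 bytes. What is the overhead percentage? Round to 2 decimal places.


Given: payload = 1024 B, header = 18 B, trailer = 4 B
Overhead bytes = header + trailer = 18 + 4 = 22
Total frame = payload + overhead = 1024 + 22 = 1046
Overhead % = 22 / 1046 * 100 = 2.1033% -> 2.10% (2 dp)

2.10


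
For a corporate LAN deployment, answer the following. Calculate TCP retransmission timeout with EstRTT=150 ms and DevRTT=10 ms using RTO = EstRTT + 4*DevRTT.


Given: EstRTT = 150 ms, DevRTT = 10 ms
Timeout = EstRTT + 4 * DevRTT
4 * DevRTT = 4 * 10 = 40
Timeout = 150 + 40 = 190 ms

190


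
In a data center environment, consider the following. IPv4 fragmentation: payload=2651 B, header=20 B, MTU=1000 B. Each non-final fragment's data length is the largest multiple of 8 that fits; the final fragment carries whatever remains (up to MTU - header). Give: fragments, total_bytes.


Max data per non-final fragment = floor((MTU - header)/8)*8 = floor((1000 - 20)/8)*8 = floor(980/8)*8 = 976 B
Final fragment needs no 8-byte alignment: it can carry up to MTU - header = 980 B
Non-final fragments needed = ceil((payload - 980) / 976) = ceil(1671/976) = ceil(1.7121) = 2
Number of fragments = 2 + 1 = 3
Fragment sizes (data): 2 * 976 B + 699 B (last, 699 <= 980 OK)
Total bytes sent = payload + n_frags * header = 2651 + 3*20 = 2651 + 60 = 2711 B

3, 2711


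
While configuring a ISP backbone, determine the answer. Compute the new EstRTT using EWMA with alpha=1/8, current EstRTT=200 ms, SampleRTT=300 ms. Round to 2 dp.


Given: EstRTT = 200 ms, SampleRTT = 300 ms, alpha = 1/8
New EstRTT = (1 - alpha) * EstRTT + alpha * SampleRTT
(7/8) * 200 = 175
(1/8) * 300 = 37.5
New EstRTT = 175 + 37.5 = 212.5 ms -> 212.50 ms (2 dp)

212.50


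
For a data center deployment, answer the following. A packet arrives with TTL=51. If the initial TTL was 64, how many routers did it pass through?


Given: initial TTL = 64, received TTL = 51
Hops = initial TTL - received TTL
Hops = 64 - 51 = 13

13


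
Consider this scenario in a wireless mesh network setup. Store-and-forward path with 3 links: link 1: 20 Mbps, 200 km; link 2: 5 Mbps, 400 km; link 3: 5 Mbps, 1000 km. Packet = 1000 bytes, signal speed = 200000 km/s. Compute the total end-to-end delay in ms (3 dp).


Packet = 1000 bytes = 8000 bits. Store-and-forward: sum (t_trans + t_prop) per link.
Link 1: t_trans = 8000/(20*10^6) s = 0.4000 ms; t_prop = 200/200000 s = 1.0000 ms; subtotal = 1.4000 ms
Link 2: t_trans = 8000/(5*10^6) s = 1.6000 ms; t_prop = 400/200000 s = 2.0000 ms; subtotal = 3.6000 ms
Link 3: t_trans = 8000/(5*10^6) s = 1.6000 ms; t_prop = 1000/200000 s = 5.0000 ms; subtotal = 6.6000 ms
End-to-end = 1.4000 + 3.6000 + 6.6000 = 11.6000 ms -> 11.600 ms (3 dp)

11.600


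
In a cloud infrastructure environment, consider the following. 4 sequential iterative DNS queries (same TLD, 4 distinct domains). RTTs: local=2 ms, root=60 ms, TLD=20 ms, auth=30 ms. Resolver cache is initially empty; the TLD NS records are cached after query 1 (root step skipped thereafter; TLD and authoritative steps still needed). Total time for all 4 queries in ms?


Lookup 1 (cold cache): local + root + TLD + auth = 2 + 60 + 20 + 30 = 112 ms
Lookups 2..4 (TLD NS cached -> skip root; new domain -> still ask TLD and auth): local + TLD + auth = 2 + 20 + 30 = 52 ms each
Remaining 3 lookups: 3 * 52 = 156 ms
Total = 112 + 156 = 268 ms

268


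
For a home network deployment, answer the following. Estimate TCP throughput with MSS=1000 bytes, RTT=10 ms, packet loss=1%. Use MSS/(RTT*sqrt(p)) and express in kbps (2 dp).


Given: MSS = 1000 bytes, RTT = 10 ms, loss = 1%
RTT in seconds = 10 / 1000 = 0.01
Loss rate = 1% = 0.01
sqrt(loss) = sqrt(0.01) = 0.1
Throughput (bytes/s) = 1000 / (0.01 * 0.1) = 1000000.0000
Throughput (kbps) = 1000000.0000 * 8 / 1000 = 8000.000000 -> 8000.00 kbps (2 dp)

8000.00


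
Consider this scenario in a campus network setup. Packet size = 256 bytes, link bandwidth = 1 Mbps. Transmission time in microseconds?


Given: packet = 256 bytes, bandwidth = 1 Mbps
Packet in bits = 256 * 8 = 2048 bits
Bandwidth = 1 * 10^6 = 1000000 bps
Time = 2048 / 1000000 seconds
Time in us = 2048 * 10^6 / 1000000 = 2048

2048


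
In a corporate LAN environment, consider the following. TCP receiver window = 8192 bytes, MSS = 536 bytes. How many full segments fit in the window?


Given: RWND = 8192 bytes, MSS = 536 bytes
Full segments = floor(RWND / MSS)
Full segments = floor(8192 / 536)
Full segments = floor(15.2836) = 15

15


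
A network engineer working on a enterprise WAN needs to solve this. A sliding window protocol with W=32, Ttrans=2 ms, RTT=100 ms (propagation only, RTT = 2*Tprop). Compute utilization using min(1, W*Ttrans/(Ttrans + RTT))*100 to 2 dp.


Given: W = 32, Ttrans = 2 ms, RTT = 100 ms (= 2 * Tprop, Tprop = 50 ms)
Cycle time = Ttrans + RTT = 2 + 100 = 102 ms (first packet sent until its ACK returns)
W * Ttrans = 32 * 2 = 64 ms of sending per cycle
W * Ttrans / (Ttrans + RTT) = 64 / 102 = 0.627451
U = min(1, 0.627451) = 0.627451
U% = 62.75%

62.75


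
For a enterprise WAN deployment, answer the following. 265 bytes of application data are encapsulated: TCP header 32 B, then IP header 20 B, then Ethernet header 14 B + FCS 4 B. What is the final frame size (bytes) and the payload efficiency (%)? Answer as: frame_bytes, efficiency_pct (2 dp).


TCP segment = 265 + 32 = 297 B
IP packet = 297 + 20 = 317 B
Ethernet frame = 317 + 14 + 4 = 335 B
Efficiency = app / frame = 265 / 335 = 0.791045 = 79.1045% -> 79.10% (2 dp)

335, 79.10


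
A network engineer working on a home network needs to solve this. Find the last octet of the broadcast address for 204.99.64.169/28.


Given: IP = 204.99.64.169, prefix = /28
Host bits = 32 - 28 = 4
Network last octet = 169 AND mask = 160
Host part size = 2^4 - 1 = 15
Broadcast last octet = 160 OR 15 = 175

175


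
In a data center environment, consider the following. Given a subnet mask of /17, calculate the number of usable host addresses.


Given: subnet mask /17
Host bits = 32 - 17 = 15
Total addresses = 2^15 = 32768
Usable hosts = 32768 - 2 (network + broadcast) = 32766

32766


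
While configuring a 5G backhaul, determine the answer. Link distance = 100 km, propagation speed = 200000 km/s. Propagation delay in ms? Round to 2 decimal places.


Given: distance = 100 km, speed = 200000 km/s
Delay = distance / speed = 100 / 200000 seconds
Delay in ms = 100 * 1000 / 200000
Delay = 0.5000 ms
Rounded to 2 dp = 0.50 ms

0.50


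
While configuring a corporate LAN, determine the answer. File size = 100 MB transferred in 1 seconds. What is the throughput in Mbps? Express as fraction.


Given: file = 100 MB, time = 1 s
File in Mb = 100 * 8 = 800 Mb
Throughput = 800 / 1 Mbps
Throughput = 800 Mbps

800


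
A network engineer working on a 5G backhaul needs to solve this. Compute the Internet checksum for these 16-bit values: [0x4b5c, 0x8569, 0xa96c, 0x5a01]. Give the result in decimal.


Given words: [0x4b5c, 0x8569, 0xa96c, 0x5a01]
Step 1: Sum all words
Raw sum = 19292 + 34153 + 43372 + 23041 = 119858
Step 2: Fold carry: (54322 + 1) = 54323
One's complement = ~54323 & 0xFFFF = 11212

11212


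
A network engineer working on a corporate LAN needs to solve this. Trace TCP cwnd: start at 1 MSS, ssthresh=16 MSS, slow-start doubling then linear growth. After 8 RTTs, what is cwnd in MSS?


RTT 0: cwnd = 1 MSS (initial)
RTT 1: cwnd = 2 MSS (slow start, doubled)
RTT 2: cwnd = 4 MSS (slow start, doubled)
RTT 3: cwnd = 8 MSS (slow start, doubled)
RTT 4: cwnd = 16 MSS (slow start, doubled)
RTT 5: cwnd = 17 MSS (congestion avoidance, +1)
RTT 6: cwnd = 18 MSS (congestion avoidance, +1)
RTT 7: cwnd = 19 MSS (congestion avoidance, +1)
RTT 8: cwnd = 20 MSS (congestion avoidance, +1)

20


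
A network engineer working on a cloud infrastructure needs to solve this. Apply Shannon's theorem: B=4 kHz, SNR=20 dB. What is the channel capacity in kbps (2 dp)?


Given: B = 4 kHz, SNR = 20 dB
SNR linear = 10^(20/10) = 100
1 + SNR = 101
log2(101) = 6.6582114828
C = 4 * 1000 * 6.6582114828 = 26632.8459 bps
C = 26.632846 kbps -> 26.63 kbps (2 dp)

26.63


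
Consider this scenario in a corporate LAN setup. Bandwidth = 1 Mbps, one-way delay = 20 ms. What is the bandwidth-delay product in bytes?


Given: bandwidth = 1 Mbps, delay = 20 ms
BDP in bits = 1 * 10^6 * 20 / 1000
BDP in bits = 20000
BDP in bytes = 20000 / 8 = 2500

2500


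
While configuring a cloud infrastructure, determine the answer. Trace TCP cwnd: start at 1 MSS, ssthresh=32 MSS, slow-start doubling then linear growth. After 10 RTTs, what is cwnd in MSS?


RTT 0: cwnd = 1 MSS (initial)
RTT 1: cwnd = 2 MSS (slow start, doubled)
RTT 2: cwnd = 4 MSS (slow start, doubled)
RTT 3: cwnd = 8 MSS (slow start, doubled)
RTT 4: cwnd = 16 MSS (slow start, doubled)
RTT 5: cwnd = 32 MSS (slow start, doubled)
RTT 6: cwnd = 33 MSS (congestion avoidance, +1)
RTT 7: cwnd = 34 MSS (congestion avoidance, +1)
RTT 8: cwnd = 35 MSS (congestion avoidance, +1)
RTT 9: cwnd = 36 MSS (congestion avoidance, +1)
RTT 10: cwnd = 37 MSS (congestion avoidance, +1)

37


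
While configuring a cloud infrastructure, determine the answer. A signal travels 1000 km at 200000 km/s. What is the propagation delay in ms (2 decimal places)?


Given: distance = 1000 km, speed = 200000 km/s
Delay = distance / speed = 1000 / 200000 seconds
Delay in ms = 1000 * 1000 / 200000
Delay = 5.0000 ms
Rounded to 2 dp = 5.00 ms

5.00


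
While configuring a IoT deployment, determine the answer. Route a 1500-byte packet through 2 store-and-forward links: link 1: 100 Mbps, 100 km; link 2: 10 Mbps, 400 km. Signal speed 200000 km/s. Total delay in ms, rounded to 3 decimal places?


Packet = 1500 bytes = 12000 bits. Store-and-forward: sum (t_trans + t_prop) per link.
Link 1: t_trans = 12000/(100*10^6) s = 0.1200 ms; t_prop = 100/200000 s = 0.5000 ms; subtotal = 0.6200 ms
Link 2: t_trans = 12000/(10*10^6) s = 1.2000 ms; t_prop = 400/200000 s = 2.0000 ms; subtotal = 3.2000 ms
End-to-end = 0.6200 + 3.2000 = 3.8200 ms -> 3.820 ms (3 dp)

3.820


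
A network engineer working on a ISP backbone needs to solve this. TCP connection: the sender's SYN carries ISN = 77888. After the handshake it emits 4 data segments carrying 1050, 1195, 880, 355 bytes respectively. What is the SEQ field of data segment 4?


The SYN occupies sequence number ISN = 77888, so the first data byte is ISN + 1 = 77889.
SEQ of data segment i = (ISN + 1) + sum of payload sizes of segments 1..i-1.
Segment 1: SEQ = 77889, payload = 1050 bytes
Segment 2: SEQ = 78939, payload = 1195 bytes
Segment 3: SEQ = 80134, payload = 880 bytes
Segment 4: SEQ = 81014, payload = 355 bytes
SEQ of segment 4 = 77889 + 1050 + 1195 + 880 = 81014

81014


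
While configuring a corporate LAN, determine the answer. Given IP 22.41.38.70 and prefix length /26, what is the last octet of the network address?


Given: IP = 22.41.38.70, prefix = /26
Subnet mask = 255.255.255.192
Last octet of IP: 70
Last octet of mask: 192
Network last octet = 70 AND 192 = 64

64


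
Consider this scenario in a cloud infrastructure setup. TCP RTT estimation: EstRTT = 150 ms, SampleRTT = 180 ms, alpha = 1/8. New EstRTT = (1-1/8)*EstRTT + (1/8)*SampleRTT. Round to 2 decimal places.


Given: EstRTT = 150 ms, SampleRTT = 180 ms, alpha = 1/8
New EstRTT = (1 - alpha) * EstRTT + alpha * SampleRTT
(7/8) * 150 = 131.25
(1/8) * 180 = 22.5
New EstRTT = 131.25 + 22.5 = 153.75 ms -> 153.75 ms (2 dp)

153.75


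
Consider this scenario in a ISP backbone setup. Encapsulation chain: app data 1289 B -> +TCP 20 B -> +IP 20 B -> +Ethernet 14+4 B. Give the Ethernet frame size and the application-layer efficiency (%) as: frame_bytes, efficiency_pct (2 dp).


TCP segment = 1289 + 20 = 1309 B
IP packet = 1309 + 20 = 1329 B
Ethernet frame = 1329 + 14 + 4 = 1347 B
Efficiency = app / frame = 1289 / 1347 = 0.956941 = 95.6941% -> 95.69% (2 dp)

1347, 95.69


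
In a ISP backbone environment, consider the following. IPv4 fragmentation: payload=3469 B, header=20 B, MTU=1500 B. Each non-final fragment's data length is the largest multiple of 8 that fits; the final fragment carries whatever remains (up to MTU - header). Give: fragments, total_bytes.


Max data per non-final fragment = floor((MTU - header)/8)*8 = floor((1500 - 20)/8)*8 = floor(1480/8)*8 = 1480 B
Final fragment needs no 8-byte alignment: it can carry up to MTU - header = 1480 B
Non-final fragments needed = ceil((payload - 1480) / 1480) = ceil(1989/1480) = ceil(1.3439) = 2
Number of fragments = 2 + 1 = 3
Fragment sizes (data): 2 * 1480 B + 509 B (last, 509 <= 1480 OK)
Total bytes sent = payload + n_frags * header = 3469 + 3*20 = 3469 + 60 = 3529 B

3, 3529


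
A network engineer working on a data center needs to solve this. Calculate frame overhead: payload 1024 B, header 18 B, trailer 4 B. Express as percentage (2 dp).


Given: payload = 1024 B, header = 18 B, trailer = 4 B
Overhead bytes = header + trailer = 18 + 4 = 22
Total frame = payload + overhead = 1024 + 22 = 1046
Overhead % = 22 / 1046 * 100 = 2.1033% -> 2.10% (2 dp)

2.10


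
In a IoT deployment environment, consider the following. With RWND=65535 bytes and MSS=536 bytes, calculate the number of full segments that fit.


Given: RWND = 65535 bytes, MSS = 536 bytes
Full segments = floor(RWND / MSS)
Full segments = floor(65535 / 536)
Full segments = floor(122.2668) = 122

122


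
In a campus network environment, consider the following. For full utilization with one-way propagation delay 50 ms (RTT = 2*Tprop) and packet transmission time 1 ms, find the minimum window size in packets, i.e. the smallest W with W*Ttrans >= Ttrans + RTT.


Given: Ttrans = 1 ms, RTT = 100 ms (= 2 * Tprop, Tprop = 50 ms)
Time until first ACK returns = Ttrans + RTT = 1 + 100 = 101 ms
Need W * Ttrans >= Ttrans + RTT  ->  W >= (Ttrans + RTT) / Ttrans
(Ttrans + RTT) / Ttrans = 101 / 1 = 101
W_min = ceil(101) = 101

101


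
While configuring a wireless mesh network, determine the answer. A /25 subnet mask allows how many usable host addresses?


Given: subnet mask /25
Host bits = 32 - 25 = 7
Total addresses = 2^7 = 128
Usable hosts = 128 - 2 (network + broadcast) = 126

126


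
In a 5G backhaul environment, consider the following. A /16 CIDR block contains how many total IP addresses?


Given: CIDR prefix /16
Host bits = 32 - 16 = 16
Total addresses = 2^16 = 65536

65536


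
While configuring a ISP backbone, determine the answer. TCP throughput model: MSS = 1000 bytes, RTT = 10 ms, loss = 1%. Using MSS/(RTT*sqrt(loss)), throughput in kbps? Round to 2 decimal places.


Given: MSS = 1000 bytes, RTT = 10 ms, loss = 1%
RTT in seconds = 10 / 1000 = 0.01
Loss rate = 1% = 0.01
sqrt(loss) = sqrt(0.01) = 0.1
Throughput (bytes/s) = 1000 / (0.01 * 0.1) = 1000000.0000
Throughput (kbps) = 1000000.0000 * 8 / 1000 = 8000.000000 -> 8000.00 kbps (2 dp)

8000.00


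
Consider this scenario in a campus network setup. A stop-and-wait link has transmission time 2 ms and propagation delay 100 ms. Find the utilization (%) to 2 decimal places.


Given: Ttrans = 2 ms, Tprop = 100 ms
RTT = 2 * Tprop = 2 * 100 = 200 ms
U = Ttrans / (Ttrans + RTT)
U = 2 / (2 + 200)
U = 2 / 202 = 0.009901
U% = 0.99%

0.99


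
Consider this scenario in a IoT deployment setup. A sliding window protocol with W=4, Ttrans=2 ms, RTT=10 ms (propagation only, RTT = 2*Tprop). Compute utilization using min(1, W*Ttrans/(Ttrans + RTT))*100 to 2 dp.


Given: W = 4, Ttrans = 2 ms, RTT = 10 ms (= 2 * Tprop, Tprop = 5 ms)
Cycle time = Ttrans + RTT = 2 + 10 = 12 ms (first packet sent until its ACK returns)
W * Ttrans = 4 * 2 = 8 ms of sending per cycle
W * Ttrans / (Ttrans + RTT) = 8 / 12 = 0.666667
U = min(1, 0.666667) = 0.666667
U% = 66.67%

66.67


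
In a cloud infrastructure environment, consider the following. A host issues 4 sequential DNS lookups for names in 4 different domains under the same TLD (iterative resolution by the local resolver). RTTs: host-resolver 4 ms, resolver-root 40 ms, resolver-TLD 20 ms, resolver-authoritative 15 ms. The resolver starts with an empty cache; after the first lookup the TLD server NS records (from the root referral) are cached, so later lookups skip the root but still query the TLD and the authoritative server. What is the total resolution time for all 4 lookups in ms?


Lookup 1 (cold cache): local + root + TLD + auth = 4 + 40 + 20 + 15 = 79 ms
Lookups 2..4 (TLD NS cached -> skip root; new domain -> still ask TLD and auth): local + TLD + auth = 4 + 20 + 15 = 39 ms each
Remaining 3 lookups: 3 * 39 = 117 ms
Total = 79 + 117 = 196 ms

196


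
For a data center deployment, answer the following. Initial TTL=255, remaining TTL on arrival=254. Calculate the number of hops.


Given: initial TTL = 255, received TTL = 254
Hops = initial TTL - received TTL
Hops = 255 - 254 = 1

1


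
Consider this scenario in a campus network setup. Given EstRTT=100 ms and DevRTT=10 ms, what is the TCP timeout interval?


Given: EstRTT = 100 ms, DevRTT = 10 ms
Timeout = EstRTT + 4 * DevRTT
4 * DevRTT = 4 * 10 = 40
Timeout = 100 + 40 = 140 ms

140


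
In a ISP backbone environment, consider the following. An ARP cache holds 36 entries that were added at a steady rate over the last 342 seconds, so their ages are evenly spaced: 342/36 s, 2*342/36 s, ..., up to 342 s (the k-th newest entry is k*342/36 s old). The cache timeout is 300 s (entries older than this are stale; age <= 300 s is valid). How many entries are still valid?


Ages are k * 342/36 s for k = 1..36 (spacing = 9.5000 s).
Entry k is valid iff k * 342/36 <= 300 iff k <= 36 * 300 / 342 = 31.5789
n_valid = floor(31.5789) = 31
(n_stale = 36 - 31 = 5)

31


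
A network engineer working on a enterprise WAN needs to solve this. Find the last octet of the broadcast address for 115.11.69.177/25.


Given: IP = 115.11.69.177, prefix = /25
Host bits = 32 - 25 = 7
Network last octet = 177 AND mask = 128
Host part size = 2^7 - 1 = 127
Broadcast last octet = 128 OR 127 = 255

255


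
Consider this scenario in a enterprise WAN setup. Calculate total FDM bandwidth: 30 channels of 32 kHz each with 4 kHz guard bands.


Given: 30 channels, 32 kHz each, guard = 4 kHz
Channel bandwidth = 30 * 32 = 960 kHz
Guard bands = 29 gaps * 4 kHz = 116 kHz
Total = 960 + 116 = 1076 kHz

1076


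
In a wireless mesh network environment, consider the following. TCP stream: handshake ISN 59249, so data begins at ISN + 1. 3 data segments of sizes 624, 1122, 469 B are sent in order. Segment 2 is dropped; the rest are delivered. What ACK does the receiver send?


SYN uses sequence number 59249; first data byte = ISN + 1 = 59250.
Segment 1: SEQ = 59250, len = 624 B, covers [59250, 59873]
Segment 2: SEQ = 59874, len = 1122 B, covers [59874, 60995] [LOST]
Segment 3: SEQ = 60996, len = 469 B, covers [60996, 61464]
In-order data received: bytes [59250, 59873] (segments 1..1).
Segment 2 missing -> gap begins at byte 59874; later segments buffered out of order.
Cumulative ACK = next expected in-order byte = 59250 + 624 = 59874

59874


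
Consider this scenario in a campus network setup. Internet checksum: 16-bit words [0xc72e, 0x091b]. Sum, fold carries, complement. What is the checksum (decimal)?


Given words: [0xc72e, 0x091b]
Step 1: Sum all words
Raw sum = 50990 + 2331 = 53321
One's complement = ~53321 & 0xFFFF = 12214

12214


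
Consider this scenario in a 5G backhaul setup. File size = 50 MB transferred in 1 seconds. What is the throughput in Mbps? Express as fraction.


Given: file = 50 MB, time = 1 s
File in Mb = 50 * 8 = 400 Mb
Throughput = 400 / 1 Mbps
Throughput = 400 Mbps

400
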